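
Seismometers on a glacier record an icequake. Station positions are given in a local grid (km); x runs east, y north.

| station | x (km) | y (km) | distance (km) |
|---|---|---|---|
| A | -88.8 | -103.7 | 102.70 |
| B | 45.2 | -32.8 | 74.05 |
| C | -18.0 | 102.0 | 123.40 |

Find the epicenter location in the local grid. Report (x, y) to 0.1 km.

Circle about each station: (x + 88.8)² + (y + 103.7)² = 102.70²; (x − 45.2)² + (y + 32.8)² = 74.05²; (x + 18.0)² + (y − 102.0)² = 123.40².
Subtracting the A equation from the B and C equations removes the quadratic terms:
268.0 x + 141.8 y = -10456.36
141.6 x + 411.4 y = -12591.40
Solving the 2×2 system: x ≈ -27.9, y ≈ -21.0 km.
Check against A (with the unrounded x, y): √((x + 88.8)²+(y + 103.7)²) = 102.70 ≈ 102.70 km. ✓

(-27.9, -21.0)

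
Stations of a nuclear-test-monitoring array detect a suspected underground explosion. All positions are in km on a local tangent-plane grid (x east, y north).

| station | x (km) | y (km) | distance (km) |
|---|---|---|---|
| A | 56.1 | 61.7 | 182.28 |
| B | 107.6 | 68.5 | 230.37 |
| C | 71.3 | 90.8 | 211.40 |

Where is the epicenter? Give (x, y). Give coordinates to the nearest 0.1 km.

Circle about each station: (x − 56.1)² + (y − 61.7)² = 182.28²; (x − 107.6)² + (y − 68.5)² = 230.37²; (x − 71.3)² + (y − 90.8)² = 211.40².
Subtracting the A equation from the B and C equations removes the quadratic terms:
103.0 x + 13.6 y = -10528.43
30.4 x + 58.2 y = -5089.73
Solving the 2×2 system: x ≈ -97.4, y ≈ -36.6 km.
Check against A (with the unrounded x, y): √((x − 56.1)²+(y − 61.7)²) = 182.26 ≈ 182.28 km. ✓

x ≈ -97.4 km, y ≈ -36.6 km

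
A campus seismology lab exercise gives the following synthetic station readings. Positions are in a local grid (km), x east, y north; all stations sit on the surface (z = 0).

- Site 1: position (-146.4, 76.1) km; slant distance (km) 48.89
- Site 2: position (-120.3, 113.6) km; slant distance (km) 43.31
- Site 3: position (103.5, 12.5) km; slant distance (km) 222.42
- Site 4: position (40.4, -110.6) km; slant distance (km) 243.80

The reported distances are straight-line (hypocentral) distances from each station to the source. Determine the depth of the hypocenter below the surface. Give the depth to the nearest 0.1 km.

z ≈ 26.6 km

Each station gives a sphere (x−x_i)² + (y−y_i)² + z² = d_i² (stations at z=0).
Subtracting the Site 1 sphere from Site 2 and Site 3: z² cancels, leaving linear equations in x and y:
52.2 x + 75.0 y = 667.36
499.8 x − 127.2 y = -63436.09
Solving: x ≈ -105.900, y ≈ 82.604 km (keep extra digits for the depth step; rounded: -105.9, 82.6).
Then from the Site 1 sphere: z² = 48.89² − (x + 146.4)² − (y − 76.1)² with x = -105.900, y = 82.604, so z ≈ 26.602 ≈ 26.6 km.
Check against Site 4 (with the unrounded solution): distance 243.80 ≈ 243.80 km. ✓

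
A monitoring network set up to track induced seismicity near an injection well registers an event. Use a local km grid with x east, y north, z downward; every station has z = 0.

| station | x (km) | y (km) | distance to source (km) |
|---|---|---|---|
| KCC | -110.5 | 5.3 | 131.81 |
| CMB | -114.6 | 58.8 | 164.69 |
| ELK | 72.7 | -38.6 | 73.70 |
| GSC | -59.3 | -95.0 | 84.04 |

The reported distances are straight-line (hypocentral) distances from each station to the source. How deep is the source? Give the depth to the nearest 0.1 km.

depth ≈ 28.5 km

Each station gives a sphere (x−x_i)² + (y−y_i)² + z² = d_i² (stations at z=0).
Subtracting the KCC sphere from CMB and ELK: z² cancels, leaving linear equations in x and y:
-8.2 x + 107.0 y = -5396.66
366.4 x − 87.8 y = 6479.10
Solving: x ≈ 5.702, y ≈ -49.999 km (keep extra digits for the depth step; rounded: 5.7, -50.0).
Then from the KCC sphere: z² = 131.81² − (x + 110.5)² − (y − 5.3)² with x = 5.702, y = -49.999, so z ≈ 28.513 ≈ 28.5 km.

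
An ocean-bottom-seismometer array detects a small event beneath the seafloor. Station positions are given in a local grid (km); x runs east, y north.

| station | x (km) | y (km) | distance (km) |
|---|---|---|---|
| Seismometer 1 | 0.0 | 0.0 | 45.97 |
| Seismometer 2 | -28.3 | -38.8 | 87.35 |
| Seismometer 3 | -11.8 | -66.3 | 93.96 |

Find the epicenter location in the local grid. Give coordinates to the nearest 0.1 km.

(45.2, 8.4)

Circle about each station: x² + y² = 45.97²; (x + 28.3)² + (y + 38.8)² = 87.35²; (x + 11.8)² + (y + 66.3)² = 93.96².
Subtracting the Seismometer 1 equation from the Seismometer 2 and Seismometer 3 equations removes the quadratic terms:
-56.6 x − 77.6 y = -3210.45
-23.6 x − 132.6 y = -2180.31
Solving the 2×2 system: x ≈ 45.2, y ≈ 8.4 km.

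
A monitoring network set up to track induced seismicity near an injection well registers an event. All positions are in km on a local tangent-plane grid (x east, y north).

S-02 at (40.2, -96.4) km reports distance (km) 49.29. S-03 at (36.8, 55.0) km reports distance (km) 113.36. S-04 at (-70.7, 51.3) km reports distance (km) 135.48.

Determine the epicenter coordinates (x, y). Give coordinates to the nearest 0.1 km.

Circle about each station: (x − 40.2)² + (y + 96.4)² = 49.29²; (x − 36.8)² + (y − 55.0)² = 113.36²; (x + 70.7)² + (y − 51.3)² = 135.48².
Subtracting pairs of circle equations eliminates x²+y² and gives linear equations (the radical axes):
-6.8 x + 302.8 y = -16950.75
-221.8 x + 295.4 y = -19204.15
Solving the 2×2 system: x ≈ 12.4, y ≈ -55.7 km.

(12.4, -55.7)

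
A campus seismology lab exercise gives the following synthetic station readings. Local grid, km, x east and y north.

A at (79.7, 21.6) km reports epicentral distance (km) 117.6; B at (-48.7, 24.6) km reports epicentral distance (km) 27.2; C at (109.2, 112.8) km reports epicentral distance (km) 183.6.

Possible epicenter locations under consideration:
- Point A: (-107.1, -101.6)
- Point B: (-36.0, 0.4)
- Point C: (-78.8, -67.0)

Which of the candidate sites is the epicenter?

Point B

For each candidate, compare |candidate − station| to the reported distance:
Point A: residuals A 106.2, B 111.9, C 121.0 → max 121.0 km
Point B: residuals A 0.0, B 0.1, C 0.0 → max 0.1 km
Point C: residuals A 64.0, B 69.2, C 76.5 → max 76.5 km
Only Point B has all residuals ≈ 0.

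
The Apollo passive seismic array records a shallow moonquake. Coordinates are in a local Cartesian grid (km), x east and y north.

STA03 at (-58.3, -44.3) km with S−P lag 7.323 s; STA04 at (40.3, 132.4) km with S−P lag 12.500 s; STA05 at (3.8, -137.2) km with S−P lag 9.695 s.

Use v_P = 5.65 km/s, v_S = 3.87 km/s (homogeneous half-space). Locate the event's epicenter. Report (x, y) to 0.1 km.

Distance from S−P lag: d = Δt · v_P v_S / (v_P − v_S) = Δt · (5.65·3.87)/(5.65−3.87) ≈ 12.2840·Δt.
So d_STA03 = 89.96, d_STA04 = 153.55, d_STA05 = 119.09 km.
Circle about each station: (x + 58.3)² + (y + 44.3)² = 89.96²; (x − 40.3)² + (y − 132.4)² = 153.55²; (x − 3.8)² + (y + 137.2)² = 119.09².
Subtracting the STA03 equation from the STA04 and STA05 equations removes the quadratic terms:
197.2 x + 353.4 y = -1692.33
124.2 x − 185.8 y = 7387.27
Solving the 2×2 system: x ≈ 28.5, y ≈ -20.7 km.

28.5 km east, -20.7 km north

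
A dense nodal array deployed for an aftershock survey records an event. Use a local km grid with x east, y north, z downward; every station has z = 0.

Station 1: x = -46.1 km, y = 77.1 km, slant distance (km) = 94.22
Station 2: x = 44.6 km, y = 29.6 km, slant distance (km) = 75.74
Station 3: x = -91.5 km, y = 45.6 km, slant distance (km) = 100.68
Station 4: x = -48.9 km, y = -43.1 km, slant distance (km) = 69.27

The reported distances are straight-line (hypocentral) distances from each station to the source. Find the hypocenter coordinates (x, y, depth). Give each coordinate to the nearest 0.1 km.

x ≈ -11.8 km, y ≈ -0.8 km, depth ≈ 40.4 km

Each station gives a sphere (x−x_i)² + (y−y_i)² + z² = d_i² (stations at z=0).
Subtracting the Station 1 sphere from Station 2 and Station 3: z² cancels, leaving linear equations in x and y:
181.4 x − 95.0 y = -2063.44
-90.8 x − 63.0 y = 1122.94
Solving: x ≈ -11.802, y ≈ -0.815 km (keep extra digits for the depth step; rounded: -11.8, -0.8).
Then from the Station 1 sphere: z² = 94.22² − (x + 46.1)² − (y − 77.1)² with x = -11.802, y = -0.815, so z ≈ 40.377 ≈ 40.4 km.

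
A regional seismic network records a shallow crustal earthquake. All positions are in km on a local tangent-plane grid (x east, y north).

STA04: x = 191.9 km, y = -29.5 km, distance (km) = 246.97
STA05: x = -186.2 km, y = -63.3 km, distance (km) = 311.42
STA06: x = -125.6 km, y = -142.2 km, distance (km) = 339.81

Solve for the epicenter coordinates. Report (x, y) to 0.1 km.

32.1 km east, 158.8 km north

Circle about each station: (x − 191.9)² + (y + 29.5)² = 246.97²; (x + 186.2)² + (y + 63.3)² = 311.42²; (x + 125.6)² + (y + 142.2)² = 339.81².
Subtracting the STA04 equation from the STA05 and STA06 equations removes the quadratic terms:
-756.2 x − 67.6 y = -35006.77
-635.0 x − 225.4 y = -56176.32
Solving the 2×2 system: x ≈ 32.1, y ≈ 158.8 km.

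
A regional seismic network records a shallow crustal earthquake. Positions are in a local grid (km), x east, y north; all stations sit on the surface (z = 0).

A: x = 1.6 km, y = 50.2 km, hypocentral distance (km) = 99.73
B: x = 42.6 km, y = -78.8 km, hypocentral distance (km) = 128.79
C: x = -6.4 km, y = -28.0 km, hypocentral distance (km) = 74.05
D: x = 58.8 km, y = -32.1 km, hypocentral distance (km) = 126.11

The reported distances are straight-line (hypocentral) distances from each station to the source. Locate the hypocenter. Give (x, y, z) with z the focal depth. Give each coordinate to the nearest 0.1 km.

Each station gives a sphere (x−x_i)² + (y−y_i)² + z² = d_i² (stations at z=0).
Subtracting the A sphere from B and C: z² cancels, leaving linear equations in x and y:
82.0 x − 258.0 y = -1139.19
-16.0 x − 156.4 y = 2765.03
Solving: x ≈ -52.590, y ≈ -12.299 km (keep extra digits for the depth step; rounded: -52.6, -12.3).
Then from the A sphere: z² = 99.73² − (x − 1.6)² − (y − 50.2)² with x = -52.590, y = -12.299, so z ≈ 55.708 ≈ 55.7 km.

(-52.6, -12.3, 55.7)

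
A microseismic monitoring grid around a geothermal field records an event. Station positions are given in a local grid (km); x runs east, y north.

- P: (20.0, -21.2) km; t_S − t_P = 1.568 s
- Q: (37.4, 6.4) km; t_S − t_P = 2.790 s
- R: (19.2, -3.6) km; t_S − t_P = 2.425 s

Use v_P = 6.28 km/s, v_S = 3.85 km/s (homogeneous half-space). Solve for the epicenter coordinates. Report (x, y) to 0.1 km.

Distance from S−P lag: d = Δt · v_P v_S / (v_P − v_S) = Δt · (6.28·3.85)/(6.28−3.85) ≈ 9.9498·Δt.
So d_P = 15.60, d_Q = 27.76, d_R = 24.13 km.
Circle about each station: (x − 20.0)² + (y + 21.2)² = 15.60²; (x − 37.4)² + (y − 6.4)² = 27.76²; (x − 19.2)² + (y + 3.6)² = 24.13².
Subtracting the P equation from the Q and R equations removes the quadratic terms:
34.8 x + 55.2 y = 63.02
-1.6 x + 35.2 y = -806.74
Solving the 2×2 system: x ≈ 35.6, y ≈ -21.3 km.

(35.6, -21.3)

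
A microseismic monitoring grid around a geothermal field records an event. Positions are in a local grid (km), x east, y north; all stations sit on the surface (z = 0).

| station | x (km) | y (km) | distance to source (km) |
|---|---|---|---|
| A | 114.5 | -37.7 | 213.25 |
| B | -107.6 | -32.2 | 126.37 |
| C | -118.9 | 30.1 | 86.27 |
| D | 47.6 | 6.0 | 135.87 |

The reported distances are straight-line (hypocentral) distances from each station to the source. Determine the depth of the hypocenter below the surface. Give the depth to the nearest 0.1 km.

z ≈ 42.4 km

Each station gives a sphere (x−x_i)² + (y−y_i)² + z² = d_i² (stations at z=0).
Subtracting the A sphere from B and C: z² cancels, leaving linear equations in x and y:
-444.2 x + 11.0 y = 27589.25
-466.8 x + 135.6 y = 38544.73
Solving: x ≈ -60.203, y ≈ 77.006 km (keep extra digits for the depth step; rounded: -60.2, 77.0).
Then from the A sphere: z² = 213.25² − (x − 114.5)² − (y + 37.7)² with x = -60.203, y = 77.006, so z ≈ 42.391 ≈ 42.4 km.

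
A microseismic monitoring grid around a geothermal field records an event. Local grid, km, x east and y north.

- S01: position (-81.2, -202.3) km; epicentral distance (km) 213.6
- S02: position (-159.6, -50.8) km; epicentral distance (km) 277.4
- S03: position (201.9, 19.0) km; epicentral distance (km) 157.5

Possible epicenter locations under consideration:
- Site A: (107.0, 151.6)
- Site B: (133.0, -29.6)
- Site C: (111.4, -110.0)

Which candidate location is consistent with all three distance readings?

For each candidate, compare |candidate − station| to the reported distance:
Site A: residuals S01 187.2, S02 57.3, S03 5.6 → max 187.2 km
Site B: residuals S01 61.5, S02 16.0, S03 73.2 → max 73.2 km
Site C: residuals S01 0.0, S02 0.0, S03 0.1 → max 0.1 km
Only Site C has all residuals ≈ 0.

Site C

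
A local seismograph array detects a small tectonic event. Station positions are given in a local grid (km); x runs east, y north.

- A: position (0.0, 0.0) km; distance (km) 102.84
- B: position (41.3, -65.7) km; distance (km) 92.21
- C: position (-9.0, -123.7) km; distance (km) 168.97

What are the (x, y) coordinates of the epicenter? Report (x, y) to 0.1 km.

x ≈ 102.8 km, y ≈ 3.0 km

Circle about each station: x² + y² = 102.84²; (x − 41.3)² + (y + 65.7)² = 92.21²; (x + 9.0)² + (y + 123.7)² = 168.97².
Subtracting the A equation from the B and C equations removes the quadratic terms:
82.6 x − 131.4 y = 8095.56
-18.0 x − 247.4 y = -2592.11
Solving the 2×2 system: x ≈ 102.8, y ≈ 3.0 km.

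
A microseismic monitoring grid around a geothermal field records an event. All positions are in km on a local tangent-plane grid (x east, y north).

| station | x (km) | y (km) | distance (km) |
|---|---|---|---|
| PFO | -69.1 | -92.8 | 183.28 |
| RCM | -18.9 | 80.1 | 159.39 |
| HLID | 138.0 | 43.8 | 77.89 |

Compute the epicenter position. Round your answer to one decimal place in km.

(101.1, -24.8)

Circle about each station: (x + 69.1)² + (y + 92.8)² = 183.28²; (x + 18.9)² + (y − 80.1)² = 159.39²; (x − 138.0)² + (y − 43.8)² = 77.89².
Subtracting the PFO equation from the RCM and HLID equations removes the quadratic terms:
100.4 x + 345.8 y = 1572.96
414.2 x + 273.2 y = 35100.50
Solving the 2×2 system: x ≈ 101.1, y ≈ -24.8 km.
Check against PFO (with the unrounded x, y): √((x + 69.1)²+(y + 92.8)²) = 183.28 ≈ 183.28 km. ✓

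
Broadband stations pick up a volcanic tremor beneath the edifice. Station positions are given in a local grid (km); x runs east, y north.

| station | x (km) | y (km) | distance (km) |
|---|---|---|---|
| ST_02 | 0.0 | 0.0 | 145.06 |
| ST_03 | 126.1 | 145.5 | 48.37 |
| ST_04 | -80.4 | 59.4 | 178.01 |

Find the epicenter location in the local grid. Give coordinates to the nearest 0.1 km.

x ≈ 88.8 km, y ≈ 114.7 km

Circle about each station: x² + y² = 145.06²; (x − 126.1)² + (y − 145.5)² = 48.37²; (x + 80.4)² + (y − 59.4)² = 178.01².
Subtracting pairs of circle equations eliminates x²+y² and gives linear equations (the radical axes):
252.2 x + 291.0 y = 55774.21
-160.8 x + 118.8 y = -652.64
Solving the 2×2 system: x ≈ 88.8, y ≈ 114.7 km.
Check against ST_02 (with the unrounded x, y): √(x²+y²) = 145.06 ≈ 145.06 km. ✓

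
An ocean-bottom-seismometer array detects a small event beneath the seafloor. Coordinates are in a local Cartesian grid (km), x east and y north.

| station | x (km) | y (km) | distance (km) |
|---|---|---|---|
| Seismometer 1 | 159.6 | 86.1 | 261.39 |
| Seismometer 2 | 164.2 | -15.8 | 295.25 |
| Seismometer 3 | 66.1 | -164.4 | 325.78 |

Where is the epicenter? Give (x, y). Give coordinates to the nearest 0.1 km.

(-100.1, 115.8)

Circle about each station: (x − 159.6)² + (y − 86.1)² = 261.39²; (x − 164.2)² + (y + 15.8)² = 295.25²; (x − 66.1)² + (y + 164.4)² = 325.78².
Subtracting the Seismometer 1 equation from the Seismometer 2 and Seismometer 3 equations removes the quadratic terms:
9.2 x − 203.8 y = -24521.92
-187.0 x − 501.0 y = -39296.68
Solving the 2×2 system: x ≈ -100.1, y ≈ 115.8 km.
Check against Seismometer 1 (with the unrounded x, y): √((x − 159.6)²+(y − 86.1)²) = 261.41 ≈ 261.39 km. ✓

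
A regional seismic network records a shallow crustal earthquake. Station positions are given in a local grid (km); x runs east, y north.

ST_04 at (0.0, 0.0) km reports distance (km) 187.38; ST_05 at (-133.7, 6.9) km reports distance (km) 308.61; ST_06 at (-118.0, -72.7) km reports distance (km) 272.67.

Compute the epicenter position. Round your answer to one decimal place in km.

Circle about each station: x² + y² = 187.38²; (x + 133.7)² + (y − 6.9)² = 308.61²; (x + 118.0)² + (y + 72.7)² = 272.67².
Subtracting pairs of circle equations eliminates x²+y² and gives linear equations (the radical axes):
-267.4 x + 13.8 y = -42205.57
-236.0 x − 145.4 y = -20028.37
Solving the 2×2 system: x ≈ 152.2, y ≈ -109.3 km.
Check against ST_04 (with the unrounded x, y): √(x²+y²) = 187.37 ≈ 187.38 km. ✓

(152.2, -109.3)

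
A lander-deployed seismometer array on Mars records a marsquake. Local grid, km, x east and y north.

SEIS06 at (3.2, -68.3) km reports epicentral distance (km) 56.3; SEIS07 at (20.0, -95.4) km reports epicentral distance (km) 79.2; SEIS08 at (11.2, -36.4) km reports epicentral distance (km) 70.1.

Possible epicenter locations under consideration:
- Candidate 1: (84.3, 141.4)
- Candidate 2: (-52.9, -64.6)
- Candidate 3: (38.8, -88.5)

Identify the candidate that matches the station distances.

Candidate 2

For each candidate, compare |candidate − station| to the reported distance:
Candidate 1: residuals SEIS06 168.5, SEIS07 166.2, SEIS08 122.1 → max 168.5 km
Candidate 2: residuals SEIS06 0.1, SEIS07 0.1, SEIS08 0.1 → max 0.1 km
Candidate 3: residuals SEIS06 15.4, SEIS07 59.2, SEIS08 11.1 → max 59.2 km
Only Candidate 2 has all residuals ≈ 0.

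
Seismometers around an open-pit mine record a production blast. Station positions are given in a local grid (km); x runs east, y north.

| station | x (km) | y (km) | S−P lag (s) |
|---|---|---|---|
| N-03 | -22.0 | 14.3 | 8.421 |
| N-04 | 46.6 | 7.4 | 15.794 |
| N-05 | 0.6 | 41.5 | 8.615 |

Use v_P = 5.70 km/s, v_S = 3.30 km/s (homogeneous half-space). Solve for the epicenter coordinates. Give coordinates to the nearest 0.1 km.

-62.0 km east, 66.8 km north

Distance from S−P lag: d = Δt · v_P v_S / (v_P − v_S) = Δt · (5.70·3.30)/(5.70−3.30) ≈ 7.8375·Δt.
So d_N-03 = 66.00, d_N-04 = 123.79, d_N-05 = 67.52 km.
Circle about each station: (x + 22.0)² + (y − 14.3)² = 66.00²; (x − 46.6)² + (y − 7.4)² = 123.79²; (x − 0.6)² + (y − 41.5)² = 67.52².
Subtracting the N-03 equation from the N-04 and N-05 equations removes the quadratic terms:
137.2 x − 13.8 y = -9430.13
45.2 x + 54.4 y = 831.17
Solving the 2×2 system: x ≈ -62.0, y ≈ 66.8 km.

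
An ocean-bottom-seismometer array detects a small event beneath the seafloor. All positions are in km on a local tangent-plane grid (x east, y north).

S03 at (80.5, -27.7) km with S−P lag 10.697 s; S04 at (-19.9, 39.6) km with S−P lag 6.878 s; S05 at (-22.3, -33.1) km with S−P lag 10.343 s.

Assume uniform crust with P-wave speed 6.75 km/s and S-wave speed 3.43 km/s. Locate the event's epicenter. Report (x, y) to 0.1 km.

Distance from S−P lag: d = Δt · v_P v_S / (v_P − v_S) = Δt · (6.75·3.43)/(6.75−3.43) ≈ 6.9736·Δt.
So d_S03 = 74.60, d_S04 = 47.96, d_S05 = 72.13 km.
Circle about each station: (x − 80.5)² + (y + 27.7)² = 74.60²; (x + 19.9)² + (y − 39.6)² = 47.96²; (x + 22.3)² + (y + 33.1)² = 72.13².
Subtracting the S03 equation from the S04 and S05 equations removes the quadratic terms:
-200.8 x + 134.6 y = -2018.37
-205.6 x − 10.8 y = -5292.22
Solving the 2×2 system: x ≈ 24.6, y ≈ 21.7 km.

(24.6, 21.7)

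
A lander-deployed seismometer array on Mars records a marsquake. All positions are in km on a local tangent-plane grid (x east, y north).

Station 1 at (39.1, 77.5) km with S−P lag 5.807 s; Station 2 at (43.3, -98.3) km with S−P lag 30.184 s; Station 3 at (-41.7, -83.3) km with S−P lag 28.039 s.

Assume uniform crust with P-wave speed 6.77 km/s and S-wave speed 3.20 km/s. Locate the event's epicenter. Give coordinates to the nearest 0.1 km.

Distance from S−P lag: d = Δt · v_P v_S / (v_P − v_S) = Δt · (6.77·3.20)/(6.77−3.20) ≈ 6.0683·Δt.
So d_Station 1 = 35.24, d_Station 2 = 183.17, d_Station 3 = 170.15 km.
Circle about each station: (x − 39.1)² + (y − 77.5)² = 35.24²; (x − 43.3)² + (y + 98.3)² = 183.17²; (x + 41.7)² + (y + 83.3)² = 170.15².
Subtracting pairs of circle equations eliminates x²+y² and gives linear equations (the radical axes):
8.4 x − 351.6 y = -28306.67
-161.6 x − 321.6 y = -26566.44
Solving the 2×2 system: x ≈ 4.0, y ≈ 80.6 km.

4.0 km east, 80.6 km north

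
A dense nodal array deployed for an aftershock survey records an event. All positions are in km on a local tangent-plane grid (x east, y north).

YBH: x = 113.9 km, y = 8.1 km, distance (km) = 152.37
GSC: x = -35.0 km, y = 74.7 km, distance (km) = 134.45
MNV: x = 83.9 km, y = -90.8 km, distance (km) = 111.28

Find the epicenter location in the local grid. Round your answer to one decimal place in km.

x ≈ -22.8 km, y ≈ -59.2 km

Circle about each station: (x − 113.9)² + (y − 8.1)² = 152.37²; (x + 35.0)² + (y − 74.7)² = 134.45²; (x − 83.9)² + (y + 90.8)² = 111.28².
Subtracting the YBH equation from the GSC and MNV equations removes the quadratic terms:
-297.8 x + 133.2 y = -1093.92
-60.0 x − 197.8 y = 13078.41
Solving the 2×2 system: x ≈ -22.8, y ≈ -59.2 km.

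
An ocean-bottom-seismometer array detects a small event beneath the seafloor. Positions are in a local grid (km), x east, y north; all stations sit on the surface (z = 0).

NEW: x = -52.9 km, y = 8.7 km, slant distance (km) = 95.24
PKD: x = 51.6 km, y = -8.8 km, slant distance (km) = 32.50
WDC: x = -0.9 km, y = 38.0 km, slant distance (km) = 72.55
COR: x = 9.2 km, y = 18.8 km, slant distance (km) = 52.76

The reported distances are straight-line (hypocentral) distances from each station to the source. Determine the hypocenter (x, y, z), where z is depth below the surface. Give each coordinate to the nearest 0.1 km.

x ≈ 34.3 km, y ≈ -20.3 km, depth ≈ 25.0 km

Each station gives a sphere (x−x_i)² + (y−y_i)² + z² = d_i² (stations at z=0).
Subtracting the NEW sphere from PKD and WDC: z² cancels, leaving linear equations in x and y:
209.0 x − 35.0 y = 7880.31
104.0 x + 58.6 y = 2377.87
Solving: x ≈ 34.305, y ≈ -20.304 km (keep extra digits for the depth step; rounded: 34.3, -20.3).
Then from the NEW sphere: z² = 95.24² − (x + 52.9)² − (y − 8.7)² with x = 34.305, y = -20.304, so z ≈ 24.994 ≈ 25.0 km.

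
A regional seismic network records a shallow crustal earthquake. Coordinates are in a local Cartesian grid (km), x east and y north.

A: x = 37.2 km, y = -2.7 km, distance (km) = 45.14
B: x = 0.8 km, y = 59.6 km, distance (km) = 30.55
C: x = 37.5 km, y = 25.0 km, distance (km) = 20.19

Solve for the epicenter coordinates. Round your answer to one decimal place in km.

24.8 km east, 40.7 km north

Circle about each station: (x − 37.2)² + (y + 2.7)² = 45.14²; (x − 0.8)² + (y − 59.6)² = 30.55²; (x − 37.5)² + (y − 25.0)² = 20.19².
Subtracting pairs of circle equations eliminates x²+y² and gives linear equations (the radical axes):
-72.8 x + 124.6 y = 3265.99
0.6 x + 55.4 y = 2270.10
Solving the 2×2 system: x ≈ 24.8, y ≈ 40.7 km.
Check against A (with the unrounded x, y): √((x − 37.2)²+(y + 2.7)²) = 45.14 ≈ 45.14 km. ✓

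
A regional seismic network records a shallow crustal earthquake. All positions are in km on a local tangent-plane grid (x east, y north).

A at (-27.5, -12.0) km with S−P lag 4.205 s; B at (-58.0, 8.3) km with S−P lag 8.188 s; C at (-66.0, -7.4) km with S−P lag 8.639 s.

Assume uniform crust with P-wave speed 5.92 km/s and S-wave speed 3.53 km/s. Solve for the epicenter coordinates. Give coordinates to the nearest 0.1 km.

x ≈ 8.9 km, y ≈ -17.2 km

Distance from S−P lag: d = Δt · v_P v_S / (v_P − v_S) = Δt · (5.92·3.53)/(5.92−3.53) ≈ 8.7438·Δt.
So d_A = 36.77, d_B = 71.59, d_C = 75.54 km.
Circle about each station: (x + 27.5)² + (y + 12.0)² = 36.77²; (x + 58.0)² + (y − 8.3)² = 71.59²; (x + 66.0)² + (y + 7.4)² = 75.54².
Subtracting the A equation from the B and C equations removes the quadratic terms:
-61.0 x + 40.6 y = -1240.46
-77.0 x + 9.2 y = -843.75
Solving the 2×2 system: x ≈ 8.9, y ≈ -17.2 km.
Check against A (with the unrounded x, y): √((x + 27.5)²+(y + 12.0)²) = 36.77 ≈ 36.77 km. ✓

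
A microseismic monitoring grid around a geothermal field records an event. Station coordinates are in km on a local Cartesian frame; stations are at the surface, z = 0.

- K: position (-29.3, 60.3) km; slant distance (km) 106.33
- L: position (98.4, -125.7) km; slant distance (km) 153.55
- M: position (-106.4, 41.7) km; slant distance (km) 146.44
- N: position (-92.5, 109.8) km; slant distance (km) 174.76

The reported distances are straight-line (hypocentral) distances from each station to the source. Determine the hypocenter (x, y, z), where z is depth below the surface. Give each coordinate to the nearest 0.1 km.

x ≈ 13.6 km, y ≈ -14.1 km, depth ≈ 62.7 km

Each station gives a sphere (x−x_i)² + (y−y_i)² + z² = d_i² (stations at z=0).
Subtracting the K sphere from L and M: z² cancels, leaving linear equations in x and y:
255.4 x − 372.0 y = 8716.94
-154.2 x − 37.2 y = -1573.33
Solving: x ≈ 13.603, y ≈ -14.093 km (keep extra digits for the depth step; rounded: 13.6, -14.1).
Then from the K sphere: z² = 106.33² − (x + 29.3)² − (y − 60.3)² with x = 13.603, y = -14.093, so z ≈ 62.698 ≈ 62.7 km.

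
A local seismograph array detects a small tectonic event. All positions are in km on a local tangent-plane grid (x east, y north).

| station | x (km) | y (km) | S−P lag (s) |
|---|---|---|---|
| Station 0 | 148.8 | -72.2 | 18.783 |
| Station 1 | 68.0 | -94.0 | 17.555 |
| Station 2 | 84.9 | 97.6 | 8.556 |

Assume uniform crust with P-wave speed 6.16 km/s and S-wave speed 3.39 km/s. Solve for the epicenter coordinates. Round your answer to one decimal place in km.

Distance from S−P lag: d = Δt · v_P v_S / (v_P − v_S) = Δt · (6.16·3.39)/(6.16−3.39) ≈ 7.5388·Δt.
So d_Station 0 = 141.60, d_Station 1 = 132.34, d_Station 2 = 64.50 km.
Circle about each station: (x − 148.8)² + (y + 72.2)² = 141.60²; (x − 68.0)² + (y + 94.0)² = 132.34²; (x − 84.9)² + (y − 97.6)² = 64.50².
Subtracting pairs of circle equations eliminates x²+y² and gives linear equations (the radical axes):
-161.6 x − 43.6 y = -11357.60
-127.8 x + 339.6 y = 5269.80
Solving the 2×2 system: x ≈ 60.0, y ≈ 38.1 km.

60.0 km east, 38.1 km north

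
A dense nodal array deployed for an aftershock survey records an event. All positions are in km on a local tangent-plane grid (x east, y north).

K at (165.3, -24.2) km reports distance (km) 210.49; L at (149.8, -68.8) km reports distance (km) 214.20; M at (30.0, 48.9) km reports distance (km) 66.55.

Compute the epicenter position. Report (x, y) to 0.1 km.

Circle about each station: (x − 165.3)² + (y + 24.2)² = 210.49²; (x − 149.8)² + (y + 68.8)² = 214.20²; (x − 30.0)² + (y − 48.9)² = 66.55².
Subtracting the K equation from the L and M equations removes the quadratic terms:
-31.0 x − 89.2 y = -2311.85
-270.6 x + 146.2 y = 15258.62
Solving the 2×2 system: x ≈ -35.7, y ≈ 38.3 km.

-35.7 km east, 38.3 km north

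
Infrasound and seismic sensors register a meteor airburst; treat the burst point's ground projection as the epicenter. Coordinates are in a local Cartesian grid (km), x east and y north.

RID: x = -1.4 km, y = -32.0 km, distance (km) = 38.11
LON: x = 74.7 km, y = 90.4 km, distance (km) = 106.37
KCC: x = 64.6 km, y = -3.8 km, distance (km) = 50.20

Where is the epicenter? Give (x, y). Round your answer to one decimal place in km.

x ≈ 14.8 km, y ≈ 2.5 km

Circle about each station: (x + 1.4)² + (y + 32.0)² = 38.11²; (x − 74.7)² + (y − 90.4)² = 106.37²; (x − 64.6)² + (y + 3.8)² = 50.20².
Subtracting pairs of circle equations eliminates x²+y² and gives linear equations (the radical axes):
152.2 x + 244.8 y = 2864.09
132.0 x + 56.4 y = 2093.97
Solving the 2×2 system: x ≈ 14.8, y ≈ 2.5 km.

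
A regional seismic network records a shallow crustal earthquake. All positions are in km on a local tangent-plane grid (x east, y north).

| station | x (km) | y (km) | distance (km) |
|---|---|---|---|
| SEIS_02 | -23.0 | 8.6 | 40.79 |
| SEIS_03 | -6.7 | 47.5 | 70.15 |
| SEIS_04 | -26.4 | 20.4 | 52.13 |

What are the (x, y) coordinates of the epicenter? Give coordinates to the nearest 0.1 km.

x ≈ 4.2 km, y ≈ -21.8 km

Circle about each station: (x + 23.0)² + (y − 8.6)² = 40.79²; (x + 6.7)² + (y − 47.5)² = 70.15²; (x + 26.4)² + (y − 20.4)² = 52.13².
Subtracting the SEIS_02 equation from the SEIS_03 and SEIS_04 equations removes the quadratic terms:
32.6 x + 77.8 y = -1559.02
-6.8 x + 23.6 y = -543.55
Solving the 2×2 system: x ≈ 4.2, y ≈ -21.8 km.
Check against SEIS_02 (with the unrounded x, y): √((x + 23.0)²+(y − 8.6)²) = 40.82 ≈ 40.79 km. ✓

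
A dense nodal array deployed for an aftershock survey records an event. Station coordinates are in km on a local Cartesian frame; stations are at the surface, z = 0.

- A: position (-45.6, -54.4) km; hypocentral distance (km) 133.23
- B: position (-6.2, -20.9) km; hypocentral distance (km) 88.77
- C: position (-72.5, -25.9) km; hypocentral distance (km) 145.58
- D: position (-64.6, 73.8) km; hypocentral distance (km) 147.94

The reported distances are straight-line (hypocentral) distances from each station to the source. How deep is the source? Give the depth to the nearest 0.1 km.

Each station gives a sphere (x−x_i)² + (y−y_i)² + z² = d_i² (stations at z=0).
Subtracting the A sphere from B and C: z² cancels, leaving linear equations in x and y:
78.8 x + 67.0 y = 5306.65
-53.8 x + 57.0 y = -2554.96
Solving: x ≈ 58.504, y ≈ 10.396 km (keep extra digits for the depth step; rounded: 58.5, 10.4).
Then from the A sphere: z² = 133.23² − (x + 45.6)² − (y + 54.4)² with x = 58.504, y = 10.396, so z ≈ 52.097 ≈ 52.1 km.
Check against D (with the unrounded solution): distance 147.95 ≈ 147.94 km. ✓

depth ≈ 52.1 km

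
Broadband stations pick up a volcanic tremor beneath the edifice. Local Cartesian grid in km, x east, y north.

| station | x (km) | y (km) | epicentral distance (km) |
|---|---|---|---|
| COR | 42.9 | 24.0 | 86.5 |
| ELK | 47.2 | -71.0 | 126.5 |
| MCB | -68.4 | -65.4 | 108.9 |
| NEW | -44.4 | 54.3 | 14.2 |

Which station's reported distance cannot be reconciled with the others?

Solve using three stations at a time. Using COR, MCB, NEW (subtract circle equations pairwise → linear system) gives (x, y) ≈ (-42.1, 40.3).
Distances from that point to each station vs reported:
  COR: calculated 86.5 vs reported 86.5 → residual 0.0 km
  ELK: calculated 142.6 vs reported 126.5 → residual 16.1 km
  MCB: calculated 108.9 vs reported 108.9 → residual 0.0 km
  NEW: calculated 14.2 vs reported 14.2 → residual 0.0 km
COR, MCB, NEW are mutually consistent (residuals ≈ 0); ELK is off by 16.1 km.

ELK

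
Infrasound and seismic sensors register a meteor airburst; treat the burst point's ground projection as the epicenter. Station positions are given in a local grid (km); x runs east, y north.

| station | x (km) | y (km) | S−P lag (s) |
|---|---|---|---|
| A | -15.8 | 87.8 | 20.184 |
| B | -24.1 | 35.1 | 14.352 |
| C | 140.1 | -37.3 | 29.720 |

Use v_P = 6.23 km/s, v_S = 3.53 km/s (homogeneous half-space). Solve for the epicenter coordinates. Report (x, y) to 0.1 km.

Distance from S−P lag: d = Δt · v_P v_S / (v_P − v_S) = Δt · (6.23·3.53)/(6.23−3.53) ≈ 8.1451·Δt.
So d_A = 164.40, d_B = 116.90, d_C = 242.07 km.
Circle about each station: (x + 15.8)² + (y − 87.8)² = 164.40²; (x + 24.1)² + (y − 35.1)² = 116.90²; (x − 140.1)² + (y + 37.3)² = 242.07².
Subtracting pairs of circle equations eliminates x²+y² and gives linear equations (the radical axes):
-16.6 x − 105.4 y = 7216.09
311.8 x − 250.2 y = -18509.70
Solving the 2×2 system: x ≈ -101.5, y ≈ -52.5 km.

x ≈ -101.5 km, y ≈ -52.5 km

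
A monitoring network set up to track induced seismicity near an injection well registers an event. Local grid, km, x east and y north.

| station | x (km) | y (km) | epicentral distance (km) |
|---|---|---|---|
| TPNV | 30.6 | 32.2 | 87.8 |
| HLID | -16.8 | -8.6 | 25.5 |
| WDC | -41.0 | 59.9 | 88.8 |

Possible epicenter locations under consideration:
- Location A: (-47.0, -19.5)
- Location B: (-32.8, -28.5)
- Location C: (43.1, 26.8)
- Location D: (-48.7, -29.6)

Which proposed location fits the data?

For each candidate, compare |candidate − station| to the reported distance:
Location A: residuals TPNV 5.4, HLID 6.6, WDC 9.2 → max 9.2 km
Location B: residuals TPNV 0.0, HLID 0.0, WDC 0.0 → max 0.0 km
Location C: residuals TPNV 74.2, HLID 44.1, WDC 1.6 → max 74.2 km
Location D: residuals TPNV 12.7, HLID 12.7, WDC 1.0 → max 12.7 km
Only Location B has all residuals ≈ 0.

Location B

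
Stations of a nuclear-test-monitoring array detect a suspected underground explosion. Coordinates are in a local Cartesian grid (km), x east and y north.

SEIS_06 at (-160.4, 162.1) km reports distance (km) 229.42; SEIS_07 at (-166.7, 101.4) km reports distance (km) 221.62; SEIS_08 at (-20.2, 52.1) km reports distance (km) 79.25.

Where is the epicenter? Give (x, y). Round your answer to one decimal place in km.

Circle about each station: (x + 160.4)² + (y − 162.1)² = 229.42²; (x + 166.7)² + (y − 101.4)² = 221.62²; (x + 20.2)² + (y − 52.1)² = 79.25².
Subtracting the SEIS_06 equation from the SEIS_07 and SEIS_08 equations removes the quadratic terms:
-12.6 x − 121.4 y = -10415.61
280.4 x − 220.0 y = -2529.15
Solving the 2×2 system: x ≈ 53.9, y ≈ 80.2 km.

x ≈ 53.9 km, y ≈ 80.2 km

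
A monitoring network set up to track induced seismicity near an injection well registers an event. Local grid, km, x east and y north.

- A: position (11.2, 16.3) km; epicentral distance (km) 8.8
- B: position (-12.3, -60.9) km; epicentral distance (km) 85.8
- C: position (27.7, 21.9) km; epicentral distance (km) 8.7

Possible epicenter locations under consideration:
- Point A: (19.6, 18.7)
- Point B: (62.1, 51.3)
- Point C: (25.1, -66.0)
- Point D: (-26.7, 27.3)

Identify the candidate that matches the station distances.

Point A

For each candidate, compare |candidate − station| to the reported distance:
Point A: residuals A 0.1, B 0.0, C 0.0 → max 0.1 km
Point B: residuals A 53.0, B 48.8, C 36.6 → max 53.0 km
Point C: residuals A 74.7, B 48.1, C 79.2 → max 79.2 km
Point D: residuals A 30.7, B 3.6, C 46.0 → max 46.0 km
Only Point A has all residuals ≈ 0.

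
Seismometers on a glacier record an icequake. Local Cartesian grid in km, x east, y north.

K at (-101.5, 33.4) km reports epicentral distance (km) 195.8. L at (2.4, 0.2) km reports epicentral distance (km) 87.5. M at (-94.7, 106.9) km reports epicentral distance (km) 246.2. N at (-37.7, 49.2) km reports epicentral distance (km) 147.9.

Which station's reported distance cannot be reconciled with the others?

Solve using three stations at a time. Using K, L, N (subtract circle equations pairwise → linear system) gives (x, y) ≈ (79.7, -40.7).
Distances from that point to each station vs reported:
  K: calculated 195.8 vs reported 195.8 → residual 0.0 km
  L: calculated 87.5 vs reported 87.5 → residual 0.0 km
  M: calculated 228.5 vs reported 246.2 → residual 17.7 km
  N: calculated 147.9 vs reported 147.9 → residual 0.0 km
K, L, N are mutually consistent (residuals ≈ 0); M is off by 17.7 km.

M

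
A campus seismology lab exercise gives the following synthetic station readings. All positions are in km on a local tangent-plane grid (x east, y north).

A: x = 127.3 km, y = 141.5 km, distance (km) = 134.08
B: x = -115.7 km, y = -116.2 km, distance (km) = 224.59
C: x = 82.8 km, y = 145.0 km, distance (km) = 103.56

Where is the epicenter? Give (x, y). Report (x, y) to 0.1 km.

Circle about each station: (x − 127.3)² + (y − 141.5)² = 134.08²; (x + 115.7)² + (y + 116.2)² = 224.59²; (x − 82.8)² + (y − 145.0)² = 103.56².
Subtracting pairs of circle equations eliminates x²+y² and gives linear equations (the radical axes):
-486.0 x − 515.4 y = -41801.83
-89.0 x + 7.0 y = -1093.93
Solving the 2×2 system: x ≈ 17.4, y ≈ 64.7 km.

(17.4, 64.7)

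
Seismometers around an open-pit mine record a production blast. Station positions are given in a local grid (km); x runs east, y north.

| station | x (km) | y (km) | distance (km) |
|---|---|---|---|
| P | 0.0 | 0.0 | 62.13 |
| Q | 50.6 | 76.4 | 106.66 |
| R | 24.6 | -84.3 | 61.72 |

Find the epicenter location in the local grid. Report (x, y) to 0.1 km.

Circle about each station: x² + y² = 62.13²; (x − 50.6)² + (y − 76.4)² = 106.66²; (x − 24.6)² + (y + 84.3)² = 61.72².
Subtracting the P equation from the Q and R equations removes the quadratic terms:
101.2 x + 152.8 y = 881.10
49.2 x − 168.6 y = 7762.43
Solving the 2×2 system: x ≈ 54.3, y ≈ -30.2 km.

x ≈ 54.3 km, y ≈ -30.2 km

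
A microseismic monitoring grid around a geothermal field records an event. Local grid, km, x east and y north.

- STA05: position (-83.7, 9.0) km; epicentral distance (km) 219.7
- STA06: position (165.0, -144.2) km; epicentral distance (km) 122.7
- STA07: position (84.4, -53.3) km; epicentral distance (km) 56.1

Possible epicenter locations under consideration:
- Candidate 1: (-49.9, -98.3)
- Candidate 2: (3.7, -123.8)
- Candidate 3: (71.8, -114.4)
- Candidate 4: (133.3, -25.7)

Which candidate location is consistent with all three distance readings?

Candidate 4

For each candidate, compare |candidate − station| to the reported distance:
Candidate 1: residuals STA05 107.2, STA06 97.0, STA07 85.5 → max 107.2 km
Candidate 2: residuals STA05 60.7, STA06 39.9, STA07 51.1 → max 60.7 km
Candidate 3: residuals STA05 21.2, STA06 24.9, STA07 6.3 → max 24.9 km
Candidate 4: residuals STA05 0.1, STA06 0.0, STA07 0.1 → max 0.1 km
Only Candidate 4 has all residuals ≈ 0.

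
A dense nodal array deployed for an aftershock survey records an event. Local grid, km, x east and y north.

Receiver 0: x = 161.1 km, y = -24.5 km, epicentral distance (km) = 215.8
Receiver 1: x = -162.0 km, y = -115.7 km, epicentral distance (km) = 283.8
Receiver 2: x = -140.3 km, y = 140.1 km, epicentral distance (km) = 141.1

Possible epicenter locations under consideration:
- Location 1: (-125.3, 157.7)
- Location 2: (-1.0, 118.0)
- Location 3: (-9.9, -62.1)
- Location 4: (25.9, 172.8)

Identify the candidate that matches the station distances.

For each candidate, compare |candidate − station| to the reported distance:
Location 1: residuals Receiver 0 123.6, Receiver 1 7.9, Receiver 2 118.0 → max 123.6 km
Location 2: residuals Receiver 0 0.0, Receiver 1 0.0, Receiver 2 0.1 → max 0.1 km
Location 3: residuals Receiver 0 40.7, Receiver 1 122.5, Receiver 2 99.5 → max 122.5 km
Location 4: residuals Receiver 0 23.4, Receiver 1 60.5, Receiver 2 28.3 → max 60.5 km
Only Location 2 has all residuals ≈ 0.

Location 2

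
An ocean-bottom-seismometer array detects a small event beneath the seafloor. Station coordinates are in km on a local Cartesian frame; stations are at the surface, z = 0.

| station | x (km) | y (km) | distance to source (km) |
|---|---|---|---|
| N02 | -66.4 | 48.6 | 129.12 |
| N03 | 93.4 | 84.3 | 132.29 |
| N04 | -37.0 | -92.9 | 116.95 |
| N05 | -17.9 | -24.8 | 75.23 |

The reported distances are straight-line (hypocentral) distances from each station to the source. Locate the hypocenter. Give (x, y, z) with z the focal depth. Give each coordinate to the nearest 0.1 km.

(29.3, -15.9, 57.9)

Each station gives a sphere (x−x_i)² + (y−y_i)² + z² = d_i² (stations at z=0).
Subtracting the N02 sphere from N03 and N04: z² cancels, leaving linear equations in x and y:
319.6 x + 71.4 y = 8230.46
58.8 x − 283.0 y = 6223.16
Solving: x ≈ 29.305, y ≈ -15.901 km (keep extra digits for the depth step; rounded: 29.3, -15.9).
Then from the N02 sphere: z² = 129.12² − (x + 66.4)² − (y − 48.6)² with x = 29.305, y = -15.901, so z ≈ 57.898 ≈ 57.9 km.
Check against N05 (with the unrounded solution): distance 75.23 ≈ 75.23 km. ✓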